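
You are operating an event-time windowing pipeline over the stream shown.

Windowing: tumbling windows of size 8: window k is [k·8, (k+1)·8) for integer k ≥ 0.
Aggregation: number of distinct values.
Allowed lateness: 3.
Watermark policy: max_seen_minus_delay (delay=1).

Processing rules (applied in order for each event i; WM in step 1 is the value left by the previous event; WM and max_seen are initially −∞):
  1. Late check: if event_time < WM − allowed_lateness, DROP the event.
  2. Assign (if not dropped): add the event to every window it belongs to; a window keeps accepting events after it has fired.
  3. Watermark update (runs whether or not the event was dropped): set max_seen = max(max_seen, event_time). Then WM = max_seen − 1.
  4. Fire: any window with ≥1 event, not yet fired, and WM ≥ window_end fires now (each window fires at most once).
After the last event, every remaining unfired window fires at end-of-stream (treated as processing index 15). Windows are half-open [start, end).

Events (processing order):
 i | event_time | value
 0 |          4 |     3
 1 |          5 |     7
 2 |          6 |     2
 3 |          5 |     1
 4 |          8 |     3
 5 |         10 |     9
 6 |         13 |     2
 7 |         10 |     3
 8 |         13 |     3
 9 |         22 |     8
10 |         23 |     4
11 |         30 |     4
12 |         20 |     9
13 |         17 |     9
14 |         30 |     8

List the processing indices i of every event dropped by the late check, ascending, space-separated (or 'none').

i=0 t=4 v=3: → [0,8); WM=3
i=1 t=5 v=7: → [0,8); WM=4
i=2 t=6 v=2: → [0,8); WM=5
i=3 t=5 v=1: → [0,8); WM=5
i=4 t=8 v=3: → [8,16); WM=7
i=5 t=10 v=9: → [8,16); WM=9; [0,8) fires=4
i=6 t=13 v=2: → [8,16); WM=12
i=7 t=10 v=3: → [8,16); WM=12
i=8 t=13 v=3: → [8,16); WM=12
i=9 t=22 v=8: → [16,24); WM=21; [8,16) fires=3
i=10 t=23 v=4: → [16,24); WM=22
i=11 t=30 v=4: → [24,32); WM=29; [16,24) fires=2
i=12 t=20 v=9: DROP (t<29-3); WM=29
i=13 t=17 v=9: DROP (t<29-3); WM=29
i=14 t=30 v=8: → [24,32); WM=29

12 13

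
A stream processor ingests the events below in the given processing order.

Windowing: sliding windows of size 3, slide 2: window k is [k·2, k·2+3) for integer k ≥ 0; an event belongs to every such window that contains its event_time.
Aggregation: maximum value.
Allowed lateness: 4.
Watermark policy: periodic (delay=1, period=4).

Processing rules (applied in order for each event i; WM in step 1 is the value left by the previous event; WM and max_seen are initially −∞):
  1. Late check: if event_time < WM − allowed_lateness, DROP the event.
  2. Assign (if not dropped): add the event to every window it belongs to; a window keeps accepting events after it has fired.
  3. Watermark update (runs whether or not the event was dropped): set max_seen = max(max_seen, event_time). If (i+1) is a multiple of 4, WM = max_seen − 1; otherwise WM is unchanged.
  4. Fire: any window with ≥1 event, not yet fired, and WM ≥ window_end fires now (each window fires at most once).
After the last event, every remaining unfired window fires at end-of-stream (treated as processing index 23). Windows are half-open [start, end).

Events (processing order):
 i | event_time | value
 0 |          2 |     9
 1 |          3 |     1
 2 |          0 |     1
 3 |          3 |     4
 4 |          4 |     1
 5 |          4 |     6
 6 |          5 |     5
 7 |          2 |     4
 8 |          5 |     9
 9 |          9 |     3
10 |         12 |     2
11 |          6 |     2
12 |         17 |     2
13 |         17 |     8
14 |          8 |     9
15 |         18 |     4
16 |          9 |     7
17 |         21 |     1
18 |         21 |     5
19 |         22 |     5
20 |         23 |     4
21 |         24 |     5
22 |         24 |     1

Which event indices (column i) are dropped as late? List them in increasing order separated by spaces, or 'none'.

16

i=0 t=2 v=9: → [2,5),[0,3); WM=−∞
i=1 t=3 v=1: → [2,5); WM=−∞
i=2 t=0 v=1: → [0,3); WM=−∞
i=3 t=3 v=4: → [2,5); WM=2
i=4 t=4 v=1: → [4,7),[2,5); WM=2
i=5 t=4 v=6: → [4,7),[2,5); WM=2
i=6 t=5 v=5: → [4,7); WM=2
i=7 t=2 v=4: → [2,5),[0,3); WM=4; [0,3) fires=9
i=8 t=5 v=9: → [4,7); WM=4
i=9 t=9 v=3: → [8,11); WM=4
i=10 t=12 v=2: → [12,15),[10,13); WM=4
i=11 t=6 v=2: → [6,9),[4,7); WM=11; [2,5) fires=9 [4,7) fires=9 [6,9) fires=2 [8,11) fires=3
i=12 t=17 v=2: → [16,19); WM=11
i=13 t=17 v=8: → [16,19); WM=11
i=14 t=8 v=9: → [8,11),[6,9); WM=11
i=15 t=18 v=4: → [18,21),[16,19); WM=17; [10,13) fires=2 [12,15) fires=2
i=16 t=9 v=7: DROP (t<17-4); WM=17
i=17 t=21 v=1: → [20,23); WM=17
i=18 t=21 v=5: → [20,23); WM=17
i=19 t=22 v=5: → [22,25),[20,23); WM=21; [16,19) fires=8 [18,21) fires=4
i=20 t=23 v=4: → [22,25); WM=21
i=21 t=24 v=5: → [24,27),[22,25); WM=21
i=22 t=24 v=1: → [24,27),[22,25); WM=21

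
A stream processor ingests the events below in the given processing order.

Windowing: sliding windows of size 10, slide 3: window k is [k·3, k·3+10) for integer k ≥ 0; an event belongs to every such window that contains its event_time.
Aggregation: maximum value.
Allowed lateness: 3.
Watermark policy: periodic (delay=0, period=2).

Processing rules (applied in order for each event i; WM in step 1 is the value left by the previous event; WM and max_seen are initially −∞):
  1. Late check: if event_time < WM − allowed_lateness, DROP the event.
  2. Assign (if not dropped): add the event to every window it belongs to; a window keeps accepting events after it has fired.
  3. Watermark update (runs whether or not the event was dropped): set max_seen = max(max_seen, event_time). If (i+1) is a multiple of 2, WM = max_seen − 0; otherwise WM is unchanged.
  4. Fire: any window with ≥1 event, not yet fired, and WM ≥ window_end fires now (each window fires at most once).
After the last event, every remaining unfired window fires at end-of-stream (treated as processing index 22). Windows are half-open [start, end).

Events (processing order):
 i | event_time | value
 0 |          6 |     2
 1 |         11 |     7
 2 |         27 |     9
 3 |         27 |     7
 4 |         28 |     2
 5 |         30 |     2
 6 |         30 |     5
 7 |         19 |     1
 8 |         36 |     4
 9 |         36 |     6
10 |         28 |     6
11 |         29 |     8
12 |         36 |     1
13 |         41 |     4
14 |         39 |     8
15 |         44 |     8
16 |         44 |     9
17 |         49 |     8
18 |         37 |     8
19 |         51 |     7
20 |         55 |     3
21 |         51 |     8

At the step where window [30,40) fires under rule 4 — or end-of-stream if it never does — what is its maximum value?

6

i=0 t=6 v=2: → [6,16),[3,13),[0,10); WM=−∞
i=1 t=11 v=7: → [9,19),[6,16),[3,13); WM=11; [0,10) fires=2
i=2 t=27 v=9: → [27,37),[24,34),[21,31),[18,28); WM=11
i=3 t=27 v=7: → [27,37),[24,34),[21,31),[18,28); WM=27; [3,13) fires=7 [6,16) fires=7 [9,19) fires=7
i=4 t=28 v=2: → [27,37),[24,34),[21,31); WM=27
i=5 t=30 v=2: → [30,40),[27,37),[24,34),[21,31); WM=30; [18,28) fires=9
i=6 t=30 v=5: → [30,40),[27,37),[24,34),[21,31); WM=30
i=7 t=19 v=1: DROP (t<30-3); WM=30
i=8 t=36 v=4: → [36,46),[33,43),[30,40),[27,37); WM=30
i=9 t=36 v=6: → [36,46),[33,43),[30,40),[27,37); WM=36; [21,31) fires=9 [24,34) fires=9
i=10 t=28 v=6: DROP (t<36-3); WM=36
i=11 t=29 v=8: DROP (t<36-3); WM=36
i=12 t=36 v=1: → [36,46),[33,43),[30,40),[27,37); WM=36
i=13 t=41 v=4: → [39,49),[36,46),[33,43); WM=41; [27,37) fires=9 [30,40) fires=6
i=14 t=39 v=8: → [39,49),[36,46),[33,43),[30,40); WM=41
i=15 t=44 v=8: → [42,52),[39,49),[36,46); WM=44; [33,43) fires=8
i=16 t=44 v=9: → [42,52),[39,49),[36,46); WM=44
i=17 t=49 v=8: → [48,58),[45,55),[42,52); WM=49; [36,46) fires=9 [39,49) fires=9
i=18 t=37 v=8: DROP (t<49-3); WM=49
i=19 t=51 v=7: → [51,61),[48,58),[45,55),[42,52); WM=51
i=20 t=55 v=3: → [54,64),[51,61),[48,58); WM=51
i=21 t=51 v=8: → [51,61),[48,58),[45,55),[42,52); WM=55; [42,52) fires=9 [45,55) fires=8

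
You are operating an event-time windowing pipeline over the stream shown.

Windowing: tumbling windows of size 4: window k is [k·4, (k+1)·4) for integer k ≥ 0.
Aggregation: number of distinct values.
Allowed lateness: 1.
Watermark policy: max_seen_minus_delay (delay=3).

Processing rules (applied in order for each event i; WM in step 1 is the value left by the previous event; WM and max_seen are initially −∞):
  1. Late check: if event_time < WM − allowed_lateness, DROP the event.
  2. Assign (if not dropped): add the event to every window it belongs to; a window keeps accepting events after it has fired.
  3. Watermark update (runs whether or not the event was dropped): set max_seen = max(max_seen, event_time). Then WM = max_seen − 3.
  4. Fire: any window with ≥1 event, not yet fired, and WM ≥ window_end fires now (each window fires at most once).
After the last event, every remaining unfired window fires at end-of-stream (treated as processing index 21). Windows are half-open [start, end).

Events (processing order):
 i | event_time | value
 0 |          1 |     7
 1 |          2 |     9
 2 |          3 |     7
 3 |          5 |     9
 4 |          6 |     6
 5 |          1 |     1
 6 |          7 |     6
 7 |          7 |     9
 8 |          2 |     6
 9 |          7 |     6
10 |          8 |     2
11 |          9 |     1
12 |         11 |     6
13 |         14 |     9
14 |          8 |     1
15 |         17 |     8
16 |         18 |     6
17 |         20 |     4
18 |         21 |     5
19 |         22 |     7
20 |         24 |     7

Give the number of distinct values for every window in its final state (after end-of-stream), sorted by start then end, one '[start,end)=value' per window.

[0,4)=2 [4,8)=2 [8,12)=3 [12,16)=1 [16,20)=2 [20,24)=3 [24,28)=1

i=0 t=1 v=7: → [0,4); WM=-2
i=1 t=2 v=9: → [0,4); WM=-1
i=2 t=3 v=7: → [0,4); WM=0
i=3 t=5 v=9: → [4,8); WM=2
i=4 t=6 v=6: → [4,8); WM=3
i=5 t=1 v=1: DROP (t<3-1); WM=3
i=6 t=7 v=6: → [4,8); WM=4; [0,4) fires=2
i=7 t=7 v=9: → [4,8); WM=4
i=8 t=2 v=6: DROP (t<4-1); WM=4
i=9 t=7 v=6: → [4,8); WM=4
i=10 t=8 v=2: → [8,12); WM=5
i=11 t=9 v=1: → [8,12); WM=6
i=12 t=11 v=6: → [8,12); WM=8; [4,8) fires=2
i=13 t=14 v=9: → [12,16); WM=11
i=14 t=8 v=1: DROP (t<11-1); WM=11
i=15 t=17 v=8: → [16,20); WM=14; [8,12) fires=3
i=16 t=18 v=6: → [16,20); WM=15
i=17 t=20 v=4: → [20,24); WM=17; [12,16) fires=1
i=18 t=21 v=5: → [20,24); WM=18
i=19 t=22 v=7: → [20,24); WM=19
i=20 t=24 v=7: → [24,28); WM=21; [16,20) fires=2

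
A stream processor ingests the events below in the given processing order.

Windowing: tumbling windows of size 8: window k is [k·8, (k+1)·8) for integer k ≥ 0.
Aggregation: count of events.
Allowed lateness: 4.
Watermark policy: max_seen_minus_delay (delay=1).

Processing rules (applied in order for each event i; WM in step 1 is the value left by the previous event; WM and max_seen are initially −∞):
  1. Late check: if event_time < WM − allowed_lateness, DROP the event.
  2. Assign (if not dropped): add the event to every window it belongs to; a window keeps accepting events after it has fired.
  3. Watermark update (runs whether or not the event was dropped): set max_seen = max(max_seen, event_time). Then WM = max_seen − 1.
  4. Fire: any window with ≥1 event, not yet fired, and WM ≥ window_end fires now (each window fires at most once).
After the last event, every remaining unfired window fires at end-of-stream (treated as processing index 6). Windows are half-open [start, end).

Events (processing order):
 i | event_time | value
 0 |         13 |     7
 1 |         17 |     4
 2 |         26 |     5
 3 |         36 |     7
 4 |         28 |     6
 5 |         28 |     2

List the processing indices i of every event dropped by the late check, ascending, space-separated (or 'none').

i=0 t=13 v=7: → [8,16); WM=12
i=1 t=17 v=4: → [16,24); WM=16; [8,16) fires=1
i=2 t=26 v=5: → [24,32); WM=25; [16,24) fires=1
i=3 t=36 v=7: → [32,40); WM=35; [24,32) fires=1
i=4 t=28 v=6: DROP (t<35-4); WM=35
i=5 t=28 v=2: DROP (t<35-4); WM=35

4 5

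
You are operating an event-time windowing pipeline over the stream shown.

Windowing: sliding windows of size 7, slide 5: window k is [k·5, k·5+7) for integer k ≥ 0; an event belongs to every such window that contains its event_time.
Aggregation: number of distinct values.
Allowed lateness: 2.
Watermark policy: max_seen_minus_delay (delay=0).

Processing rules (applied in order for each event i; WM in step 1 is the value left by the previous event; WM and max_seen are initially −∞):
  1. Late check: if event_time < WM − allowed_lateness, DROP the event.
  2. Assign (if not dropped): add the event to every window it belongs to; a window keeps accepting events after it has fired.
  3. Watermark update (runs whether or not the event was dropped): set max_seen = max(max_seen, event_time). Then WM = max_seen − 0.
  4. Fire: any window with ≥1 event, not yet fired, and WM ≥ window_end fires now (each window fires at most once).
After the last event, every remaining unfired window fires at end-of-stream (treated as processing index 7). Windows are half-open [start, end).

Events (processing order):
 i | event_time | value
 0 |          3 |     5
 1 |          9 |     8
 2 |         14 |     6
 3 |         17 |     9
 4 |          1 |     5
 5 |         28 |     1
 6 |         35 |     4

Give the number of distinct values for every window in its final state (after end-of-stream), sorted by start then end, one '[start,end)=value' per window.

[0,7)=1 [5,12)=1 [10,17)=1 [15,22)=1 [25,32)=1 [30,37)=1 [35,42)=1

i=0 t=3 v=5: → [0,7); WM=3
i=1 t=9 v=8: → [5,12); WM=9; [0,7) fires=1
i=2 t=14 v=6: → [10,17); WM=14; [5,12) fires=1
i=3 t=17 v=9: → [15,22); WM=17; [10,17) fires=1
i=4 t=1 v=5: DROP (t<17-2); WM=17
i=5 t=28 v=1: → [25,32); WM=28; [15,22) fires=1
i=6 t=35 v=4: → [35,42),[30,37); WM=35; [25,32) fires=1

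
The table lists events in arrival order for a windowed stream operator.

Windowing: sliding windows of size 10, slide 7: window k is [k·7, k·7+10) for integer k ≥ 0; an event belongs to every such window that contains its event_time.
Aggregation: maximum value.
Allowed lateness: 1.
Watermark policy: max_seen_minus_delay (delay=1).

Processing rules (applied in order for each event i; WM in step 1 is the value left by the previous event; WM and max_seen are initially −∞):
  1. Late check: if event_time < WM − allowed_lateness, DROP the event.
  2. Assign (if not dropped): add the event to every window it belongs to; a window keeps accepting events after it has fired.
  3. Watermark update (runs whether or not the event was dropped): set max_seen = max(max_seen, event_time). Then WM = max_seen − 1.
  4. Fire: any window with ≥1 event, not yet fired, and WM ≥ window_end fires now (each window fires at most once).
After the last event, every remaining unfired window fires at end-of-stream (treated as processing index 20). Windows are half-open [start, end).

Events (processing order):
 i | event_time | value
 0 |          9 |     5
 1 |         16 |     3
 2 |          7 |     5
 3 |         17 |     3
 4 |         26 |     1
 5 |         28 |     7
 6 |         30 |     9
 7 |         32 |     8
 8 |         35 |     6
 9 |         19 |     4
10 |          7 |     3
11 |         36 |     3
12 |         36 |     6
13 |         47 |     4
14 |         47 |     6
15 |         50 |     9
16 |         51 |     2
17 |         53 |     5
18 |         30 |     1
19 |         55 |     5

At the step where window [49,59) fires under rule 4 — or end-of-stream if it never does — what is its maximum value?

i=0 t=9 v=5: → [7,17),[0,10); WM=8
i=1 t=16 v=3: → [14,24),[7,17); WM=15; [0,10) fires=5
i=2 t=7 v=5: DROP (t<15-1); WM=15
i=3 t=17 v=3: → [14,24); WM=16
i=4 t=26 v=1: → [21,31); WM=25; [7,17) fires=5 [14,24) fires=3
i=5 t=28 v=7: → [28,38),[21,31); WM=27
i=6 t=30 v=9: → [28,38),[21,31); WM=29
i=7 t=32 v=8: → [28,38); WM=31; [21,31) fires=9
i=8 t=35 v=6: → [35,45),[28,38); WM=34
i=9 t=19 v=4: DROP (t<34-1); WM=34
i=10 t=7 v=3: DROP (t<34-1); WM=34
i=11 t=36 v=3: → [35,45),[28,38); WM=35
i=12 t=36 v=6: → [35,45),[28,38); WM=35
i=13 t=47 v=4: → [42,52); WM=46; [28,38) fires=9 [35,45) fires=6
i=14 t=47 v=6: → [42,52); WM=46
i=15 t=50 v=9: → [49,59),[42,52); WM=49
i=16 t=51 v=2: → [49,59),[42,52); WM=50
i=17 t=53 v=5: → [49,59); WM=52; [42,52) fires=9
i=18 t=30 v=1: DROP (t<52-1); WM=52
i=19 t=55 v=5: → [49,59); WM=54

9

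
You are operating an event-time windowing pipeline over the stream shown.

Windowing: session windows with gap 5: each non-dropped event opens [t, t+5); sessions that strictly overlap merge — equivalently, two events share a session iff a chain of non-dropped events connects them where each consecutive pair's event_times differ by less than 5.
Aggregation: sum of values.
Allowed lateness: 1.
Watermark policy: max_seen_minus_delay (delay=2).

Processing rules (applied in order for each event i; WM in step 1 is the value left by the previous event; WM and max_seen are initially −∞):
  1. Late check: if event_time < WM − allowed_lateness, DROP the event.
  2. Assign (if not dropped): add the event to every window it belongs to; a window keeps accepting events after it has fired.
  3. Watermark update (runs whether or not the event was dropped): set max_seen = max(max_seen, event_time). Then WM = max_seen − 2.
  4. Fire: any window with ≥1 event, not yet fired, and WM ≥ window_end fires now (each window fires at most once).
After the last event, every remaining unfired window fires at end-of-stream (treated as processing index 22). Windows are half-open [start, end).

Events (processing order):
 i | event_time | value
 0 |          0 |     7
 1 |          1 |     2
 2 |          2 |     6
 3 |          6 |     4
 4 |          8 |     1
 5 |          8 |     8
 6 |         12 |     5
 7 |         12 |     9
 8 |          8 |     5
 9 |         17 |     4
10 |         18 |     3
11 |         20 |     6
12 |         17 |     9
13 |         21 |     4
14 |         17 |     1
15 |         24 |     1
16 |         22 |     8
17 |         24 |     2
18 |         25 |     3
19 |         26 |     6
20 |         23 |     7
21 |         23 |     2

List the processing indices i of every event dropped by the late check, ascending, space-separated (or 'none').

i=0 t=0 v=7: → [0,5); WM=-2
i=1 t=1 v=2: → [0,6); WM=-1
i=2 t=2 v=6: → [0,7); WM=0
i=3 t=6 v=4: → [0,11); WM=4
i=4 t=8 v=1: → [0,13); WM=6
i=5 t=8 v=8: → [0,13); WM=6
i=6 t=12 v=5: → [0,17); WM=10
i=7 t=12 v=9: → [0,17); WM=10
i=8 t=8 v=5: DROP (t<10-1); WM=10
i=9 t=17 v=4: → [17,22); WM=15
i=10 t=18 v=3: → [17,23); WM=16
i=11 t=20 v=6: → [17,25); WM=18
i=12 t=17 v=9: → [17,25); WM=18
i=13 t=21 v=4: → [17,26); WM=19
i=14 t=17 v=1: DROP (t<19-1); WM=19
i=15 t=24 v=1: → [17,29); WM=22
i=16 t=22 v=8: → [17,29); WM=22
i=17 t=24 v=2: → [17,29); WM=22
i=18 t=25 v=3: → [17,30); WM=23
i=19 t=26 v=6: → [17,31); WM=24
i=20 t=23 v=7: → [17,31); WM=24
i=21 t=23 v=2: → [17,31); WM=24

8 14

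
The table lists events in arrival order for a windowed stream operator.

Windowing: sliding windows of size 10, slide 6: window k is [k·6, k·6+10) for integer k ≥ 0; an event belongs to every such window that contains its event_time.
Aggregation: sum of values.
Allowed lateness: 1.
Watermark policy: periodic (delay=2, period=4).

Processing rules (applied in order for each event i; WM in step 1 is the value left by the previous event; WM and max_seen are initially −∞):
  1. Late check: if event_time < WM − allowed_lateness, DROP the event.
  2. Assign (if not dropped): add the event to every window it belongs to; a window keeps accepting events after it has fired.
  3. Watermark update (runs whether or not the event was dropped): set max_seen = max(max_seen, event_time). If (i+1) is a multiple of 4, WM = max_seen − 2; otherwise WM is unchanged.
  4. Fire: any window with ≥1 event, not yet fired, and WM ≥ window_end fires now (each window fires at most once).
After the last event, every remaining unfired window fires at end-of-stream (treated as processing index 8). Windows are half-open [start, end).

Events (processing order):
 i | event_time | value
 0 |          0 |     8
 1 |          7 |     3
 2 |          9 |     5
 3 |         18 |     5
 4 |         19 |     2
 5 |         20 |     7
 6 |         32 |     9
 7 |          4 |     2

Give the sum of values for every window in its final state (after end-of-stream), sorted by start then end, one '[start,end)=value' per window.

i=0 t=0 v=8: → [0,10); WM=−∞
i=1 t=7 v=3: → [6,16),[0,10); WM=−∞
i=2 t=9 v=5: → [6,16),[0,10); WM=−∞
i=3 t=18 v=5: → [18,28),[12,22); WM=16; [0,10) fires=16 [6,16) fires=8
i=4 t=19 v=2: → [18,28),[12,22); WM=16
i=5 t=20 v=7: → [18,28),[12,22); WM=16
i=6 t=32 v=9: → [30,40),[24,34); WM=16
i=7 t=4 v=2: DROP (t<16-1); WM=30; [12,22) fires=14 [18,28) fires=14

[0,10)=16 [6,16)=8 [12,22)=14 [18,28)=14 [24,34)=9 [30,40)=9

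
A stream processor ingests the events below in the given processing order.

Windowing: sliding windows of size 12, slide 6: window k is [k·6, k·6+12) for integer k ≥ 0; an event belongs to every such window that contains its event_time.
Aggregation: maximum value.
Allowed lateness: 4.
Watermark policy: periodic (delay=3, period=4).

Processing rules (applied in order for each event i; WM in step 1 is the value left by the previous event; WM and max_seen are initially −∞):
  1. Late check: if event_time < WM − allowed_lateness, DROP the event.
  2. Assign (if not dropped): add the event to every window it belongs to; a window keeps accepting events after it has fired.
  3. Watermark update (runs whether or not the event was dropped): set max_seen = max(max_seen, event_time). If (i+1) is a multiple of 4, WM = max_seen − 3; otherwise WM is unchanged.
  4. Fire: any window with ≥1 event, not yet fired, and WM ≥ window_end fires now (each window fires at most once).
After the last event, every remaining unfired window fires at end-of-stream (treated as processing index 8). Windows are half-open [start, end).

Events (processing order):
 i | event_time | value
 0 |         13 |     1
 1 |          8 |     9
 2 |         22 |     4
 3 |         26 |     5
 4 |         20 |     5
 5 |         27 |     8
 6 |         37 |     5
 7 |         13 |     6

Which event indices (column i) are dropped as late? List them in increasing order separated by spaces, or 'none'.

i=0 t=13 v=1: → [12,24),[6,18); WM=−∞
i=1 t=8 v=9: → [6,18),[0,12); WM=−∞
i=2 t=22 v=4: → [18,30),[12,24); WM=−∞
i=3 t=26 v=5: → [24,36),[18,30); WM=23; [0,12) fires=9 [6,18) fires=9
i=4 t=20 v=5: → [18,30),[12,24); WM=23
i=5 t=27 v=8: → [24,36),[18,30); WM=23
i=6 t=37 v=5: → [36,48),[30,42); WM=23
i=7 t=13 v=6: DROP (t<23-4); WM=34; [12,24) fires=5 [18,30) fires=8

7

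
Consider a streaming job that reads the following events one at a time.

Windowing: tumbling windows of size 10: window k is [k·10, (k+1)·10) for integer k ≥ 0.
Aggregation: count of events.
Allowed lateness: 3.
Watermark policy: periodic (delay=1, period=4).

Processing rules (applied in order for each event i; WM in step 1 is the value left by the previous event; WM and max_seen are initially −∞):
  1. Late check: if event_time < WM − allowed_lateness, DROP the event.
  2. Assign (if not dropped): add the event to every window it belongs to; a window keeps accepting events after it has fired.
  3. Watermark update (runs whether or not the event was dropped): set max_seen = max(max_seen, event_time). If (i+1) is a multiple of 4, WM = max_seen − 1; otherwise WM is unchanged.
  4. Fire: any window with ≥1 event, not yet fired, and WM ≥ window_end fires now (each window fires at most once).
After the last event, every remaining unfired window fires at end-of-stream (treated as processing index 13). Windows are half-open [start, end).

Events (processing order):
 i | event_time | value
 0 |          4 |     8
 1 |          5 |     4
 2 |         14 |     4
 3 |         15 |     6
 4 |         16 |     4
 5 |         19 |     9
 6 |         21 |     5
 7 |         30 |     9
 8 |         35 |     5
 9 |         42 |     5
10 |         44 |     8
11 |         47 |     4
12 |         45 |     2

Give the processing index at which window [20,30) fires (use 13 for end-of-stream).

11

i=0 t=4 v=8: → [0,10); WM=−∞
i=1 t=5 v=4: → [0,10); WM=−∞
i=2 t=14 v=4: → [10,20); WM=−∞
i=3 t=15 v=6: → [10,20); WM=14; [0,10) fires=2
i=4 t=16 v=4: → [10,20); WM=14
i=5 t=19 v=9: → [10,20); WM=14
i=6 t=21 v=5: → [20,30); WM=14
i=7 t=30 v=9: → [30,40); WM=29; [10,20) fires=4
i=8 t=35 v=5: → [30,40); WM=29
i=9 t=42 v=5: → [40,50); WM=29
i=10 t=44 v=8: → [40,50); WM=29
i=11 t=47 v=4: → [40,50); WM=46; [20,30) fires=1 [30,40) fires=2
i=12 t=45 v=2: → [40,50); WM=46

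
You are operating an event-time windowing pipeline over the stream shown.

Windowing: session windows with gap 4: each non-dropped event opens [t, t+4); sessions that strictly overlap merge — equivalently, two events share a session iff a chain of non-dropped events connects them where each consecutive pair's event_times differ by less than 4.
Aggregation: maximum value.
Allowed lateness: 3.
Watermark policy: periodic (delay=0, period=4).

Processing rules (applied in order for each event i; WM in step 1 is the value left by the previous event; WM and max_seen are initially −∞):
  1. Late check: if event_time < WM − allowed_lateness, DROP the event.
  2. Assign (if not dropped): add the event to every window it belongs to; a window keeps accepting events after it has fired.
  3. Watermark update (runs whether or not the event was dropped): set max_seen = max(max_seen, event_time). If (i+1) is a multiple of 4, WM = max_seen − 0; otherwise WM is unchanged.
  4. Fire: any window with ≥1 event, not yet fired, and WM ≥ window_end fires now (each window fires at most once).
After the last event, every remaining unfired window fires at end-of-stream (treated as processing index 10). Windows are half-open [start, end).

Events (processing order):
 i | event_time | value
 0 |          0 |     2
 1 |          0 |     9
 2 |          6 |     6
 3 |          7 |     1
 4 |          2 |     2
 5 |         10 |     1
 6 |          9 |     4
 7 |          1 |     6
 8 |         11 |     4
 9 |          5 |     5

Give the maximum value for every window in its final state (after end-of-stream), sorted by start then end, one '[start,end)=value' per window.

[0,4)=9 [6,15)=6

i=0 t=0 v=2: → [0,4); WM=−∞
i=1 t=0 v=9: → [0,4); WM=−∞
i=2 t=6 v=6: → [6,10); WM=−∞
i=3 t=7 v=1: → [6,11); WM=7
i=4 t=2 v=2: DROP (t<7-3); WM=7
i=5 t=10 v=1: → [6,14); WM=7
i=6 t=9 v=4: → [6,14); WM=7
i=7 t=1 v=6: DROP (t<7-3); WM=10
i=8 t=11 v=4: → [6,15); WM=10
i=9 t=5 v=5: DROP (t<10-3); WM=10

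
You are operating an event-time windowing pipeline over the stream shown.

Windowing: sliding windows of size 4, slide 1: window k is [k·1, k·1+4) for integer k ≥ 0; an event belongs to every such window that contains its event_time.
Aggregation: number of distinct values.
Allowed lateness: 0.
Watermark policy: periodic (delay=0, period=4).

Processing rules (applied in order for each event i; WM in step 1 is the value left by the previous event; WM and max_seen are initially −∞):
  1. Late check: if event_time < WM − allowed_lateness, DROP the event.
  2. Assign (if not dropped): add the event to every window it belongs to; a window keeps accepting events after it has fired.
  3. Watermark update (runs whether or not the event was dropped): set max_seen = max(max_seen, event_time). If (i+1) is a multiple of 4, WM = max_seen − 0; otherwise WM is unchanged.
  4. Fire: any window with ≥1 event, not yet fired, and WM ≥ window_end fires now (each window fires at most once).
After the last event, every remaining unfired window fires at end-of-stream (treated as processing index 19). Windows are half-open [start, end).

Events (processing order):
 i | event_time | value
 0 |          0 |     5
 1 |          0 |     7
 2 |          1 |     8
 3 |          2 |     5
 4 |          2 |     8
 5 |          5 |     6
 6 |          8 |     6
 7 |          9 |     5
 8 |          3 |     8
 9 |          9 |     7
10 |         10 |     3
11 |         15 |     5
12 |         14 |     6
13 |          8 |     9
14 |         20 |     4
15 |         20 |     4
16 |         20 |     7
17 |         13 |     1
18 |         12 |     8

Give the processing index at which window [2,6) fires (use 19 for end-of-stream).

7

i=0 t=0 v=5: → [0,4); WM=−∞
i=1 t=0 v=7: → [0,4); WM=−∞
i=2 t=1 v=8: → [1,5),[0,4); WM=−∞
i=3 t=2 v=5: → [2,6),[1,5),[0,4); WM=2
i=4 t=2 v=8: → [2,6),[1,5),[0,4); WM=2
i=5 t=5 v=6: → [5,9),[4,8),[3,7),[2,6); WM=2
i=6 t=8 v=6: → [8,12),[7,11),[6,10),[5,9); WM=2
i=7 t=9 v=5: → [9,13),[8,12),[7,11),[6,10); WM=9; [0,4) fires=3 [1,5) fires=2 [2,6) fires=3 [3,7) fires=1 [4,8) fires=1 [5,9) fires=1
i=8 t=3 v=8: DROP (t<9-0); WM=9
i=9 t=9 v=7: → [9,13),[8,12),[7,11),[6,10); WM=9
i=10 t=10 v=3: → [10,14),[9,13),[8,12),[7,11); WM=9
i=11 t=15 v=5: → [15,19),[14,18),[13,17),[12,16); WM=15; [6,10) fires=3 [7,11) fires=4 [8,12) fires=4 [9,13) fires=3 [10,14) fires=1
i=12 t=14 v=6: DROP (t<15-0); WM=15
i=13 t=8 v=9: DROP (t<15-0); WM=15
i=14 t=20 v=4: → [20,24),[19,23),[18,22),[17,21); WM=15
i=15 t=20 v=4: → [20,24),[19,23),[18,22),[17,21); WM=20; [12,16) fires=1 [13,17) fires=1 [14,18) fires=1 [15,19) fires=1
i=16 t=20 v=7: → [20,24),[19,23),[18,22),[17,21); WM=20
i=17 t=13 v=1: DROP (t<20-0); WM=20
i=18 t=12 v=8: DROP (t<20-0); WM=20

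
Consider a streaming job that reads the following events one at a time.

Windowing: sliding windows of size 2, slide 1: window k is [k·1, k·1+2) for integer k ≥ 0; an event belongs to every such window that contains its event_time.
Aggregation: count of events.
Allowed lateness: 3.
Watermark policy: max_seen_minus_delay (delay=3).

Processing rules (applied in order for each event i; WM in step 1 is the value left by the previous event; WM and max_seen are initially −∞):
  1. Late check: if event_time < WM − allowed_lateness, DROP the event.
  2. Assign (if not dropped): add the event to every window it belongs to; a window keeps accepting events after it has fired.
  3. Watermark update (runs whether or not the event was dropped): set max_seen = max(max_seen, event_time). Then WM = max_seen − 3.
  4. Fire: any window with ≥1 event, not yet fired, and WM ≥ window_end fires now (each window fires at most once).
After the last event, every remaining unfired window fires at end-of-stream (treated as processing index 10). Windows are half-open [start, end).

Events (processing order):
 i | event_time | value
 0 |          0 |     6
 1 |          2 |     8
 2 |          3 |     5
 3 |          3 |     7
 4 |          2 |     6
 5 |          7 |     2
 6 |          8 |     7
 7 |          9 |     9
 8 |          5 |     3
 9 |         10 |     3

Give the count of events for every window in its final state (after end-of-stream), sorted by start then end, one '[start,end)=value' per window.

i=0 t=0 v=6: → [0,2); WM=-3
i=1 t=2 v=8: → [2,4),[1,3); WM=-1
i=2 t=3 v=5: → [3,5),[2,4); WM=0
i=3 t=3 v=7: → [3,5),[2,4); WM=0
i=4 t=2 v=6: → [2,4),[1,3); WM=0
i=5 t=7 v=2: → [7,9),[6,8); WM=4; [0,2) fires=1 [1,3) fires=2 [2,4) fires=4
i=6 t=8 v=7: → [8,10),[7,9); WM=5; [3,5) fires=2
i=7 t=9 v=9: → [9,11),[8,10); WM=6
i=8 t=5 v=3: → [5,7),[4,6); WM=6; [4,6) fires=1
i=9 t=10 v=3: → [10,12),[9,11); WM=7; [5,7) fires=1

[0,2)=1 [1,3)=2 [2,4)=4 [3,5)=2 [4,6)=1 [5,7)=1 [6,8)=1 [7,9)=2 [8,10)=2 [9,11)=2 [10,12)=1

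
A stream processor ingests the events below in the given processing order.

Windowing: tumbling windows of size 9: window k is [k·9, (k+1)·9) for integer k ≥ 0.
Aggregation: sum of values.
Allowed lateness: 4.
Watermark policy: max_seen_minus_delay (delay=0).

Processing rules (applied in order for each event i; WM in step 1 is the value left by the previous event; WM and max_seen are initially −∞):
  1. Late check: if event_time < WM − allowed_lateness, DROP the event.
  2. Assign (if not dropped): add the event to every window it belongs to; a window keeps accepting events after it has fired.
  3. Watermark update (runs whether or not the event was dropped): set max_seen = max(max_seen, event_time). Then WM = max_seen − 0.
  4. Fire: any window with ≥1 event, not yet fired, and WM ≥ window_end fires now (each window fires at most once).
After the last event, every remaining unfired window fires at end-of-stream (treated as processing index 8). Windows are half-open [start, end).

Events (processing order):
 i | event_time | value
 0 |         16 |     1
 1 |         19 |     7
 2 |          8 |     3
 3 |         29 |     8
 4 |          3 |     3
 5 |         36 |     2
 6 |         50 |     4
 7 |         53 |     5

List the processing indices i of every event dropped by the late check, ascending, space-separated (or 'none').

2 4

i=0 t=16 v=1: → [9,18); WM=16
i=1 t=19 v=7: → [18,27); WM=19; [9,18) fires=1
i=2 t=8 v=3: DROP (t<19-4); WM=19
i=3 t=29 v=8: → [27,36); WM=29; [18,27) fires=7
i=4 t=3 v=3: DROP (t<29-4); WM=29
i=5 t=36 v=2: → [36,45); WM=36; [27,36) fires=8
i=6 t=50 v=4: → [45,54); WM=50; [36,45) fires=2
i=7 t=53 v=5: → [45,54); WM=53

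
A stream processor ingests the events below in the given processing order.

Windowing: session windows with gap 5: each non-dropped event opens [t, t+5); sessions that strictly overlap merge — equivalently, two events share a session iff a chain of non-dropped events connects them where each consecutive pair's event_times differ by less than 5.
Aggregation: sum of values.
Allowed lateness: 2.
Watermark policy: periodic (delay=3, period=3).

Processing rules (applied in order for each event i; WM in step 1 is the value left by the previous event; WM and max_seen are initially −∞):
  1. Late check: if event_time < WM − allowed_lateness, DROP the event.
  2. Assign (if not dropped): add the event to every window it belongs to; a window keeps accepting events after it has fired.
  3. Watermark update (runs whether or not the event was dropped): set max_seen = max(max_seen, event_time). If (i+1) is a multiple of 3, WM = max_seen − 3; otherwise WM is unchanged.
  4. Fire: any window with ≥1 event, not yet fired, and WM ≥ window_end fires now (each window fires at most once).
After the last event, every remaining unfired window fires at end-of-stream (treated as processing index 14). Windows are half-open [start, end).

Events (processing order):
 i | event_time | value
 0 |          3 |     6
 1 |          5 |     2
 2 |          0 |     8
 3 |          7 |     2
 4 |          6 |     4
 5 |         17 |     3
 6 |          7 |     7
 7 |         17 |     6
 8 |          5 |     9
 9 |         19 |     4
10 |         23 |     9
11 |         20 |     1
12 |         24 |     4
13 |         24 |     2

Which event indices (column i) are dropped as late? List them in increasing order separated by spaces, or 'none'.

6 8

i=0 t=3 v=6: → [3,8); WM=−∞
i=1 t=5 v=2: → [3,10); WM=−∞
i=2 t=0 v=8: → [0,10); WM=2
i=3 t=7 v=2: → [0,12); WM=2
i=4 t=6 v=4: → [0,12); WM=2
i=5 t=17 v=3: → [17,22); WM=14
i=6 t=7 v=7: DROP (t<14-2); WM=14
i=7 t=17 v=6: → [17,22); WM=14
i=8 t=5 v=9: DROP (t<14-2); WM=14
i=9 t=19 v=4: → [17,24); WM=14
i=10 t=23 v=9: → [17,28); WM=14
i=11 t=20 v=1: → [17,28); WM=20
i=12 t=24 v=4: → [17,29); WM=20
i=13 t=24 v=2: → [17,29); WM=20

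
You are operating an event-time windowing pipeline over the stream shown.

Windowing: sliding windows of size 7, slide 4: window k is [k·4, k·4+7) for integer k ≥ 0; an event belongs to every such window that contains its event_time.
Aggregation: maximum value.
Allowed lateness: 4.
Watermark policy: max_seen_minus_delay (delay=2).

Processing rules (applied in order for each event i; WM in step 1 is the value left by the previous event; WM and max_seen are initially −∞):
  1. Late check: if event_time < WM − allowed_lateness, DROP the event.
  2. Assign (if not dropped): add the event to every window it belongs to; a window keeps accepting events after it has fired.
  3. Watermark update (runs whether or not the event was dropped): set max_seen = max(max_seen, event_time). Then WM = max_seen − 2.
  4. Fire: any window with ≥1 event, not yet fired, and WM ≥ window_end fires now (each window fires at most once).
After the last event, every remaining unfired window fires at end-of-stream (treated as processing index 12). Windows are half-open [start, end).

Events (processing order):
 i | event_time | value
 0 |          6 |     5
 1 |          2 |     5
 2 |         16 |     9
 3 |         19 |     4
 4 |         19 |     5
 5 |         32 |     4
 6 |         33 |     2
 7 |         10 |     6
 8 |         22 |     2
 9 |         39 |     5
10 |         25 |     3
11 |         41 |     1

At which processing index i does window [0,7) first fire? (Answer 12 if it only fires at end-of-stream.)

2

i=0 t=6 v=5: → [4,11),[0,7); WM=4
i=1 t=2 v=5: → [0,7); WM=4
i=2 t=16 v=9: → [16,23),[12,19); WM=14; [0,7) fires=5 [4,11) fires=5
i=3 t=19 v=4: → [16,23); WM=17
i=4 t=19 v=5: → [16,23); WM=17
i=5 t=32 v=4: → [32,39),[28,35); WM=30; [12,19) fires=9 [16,23) fires=9
i=6 t=33 v=2: → [32,39),[28,35); WM=31
i=7 t=10 v=6: DROP (t<31-4); WM=31
i=8 t=22 v=2: DROP (t<31-4); WM=31
i=9 t=39 v=5: → [36,43); WM=37; [28,35) fires=4
i=10 t=25 v=3: DROP (t<37-4); WM=37
i=11 t=41 v=1: → [40,47),[36,43); WM=39; [32,39) fires=4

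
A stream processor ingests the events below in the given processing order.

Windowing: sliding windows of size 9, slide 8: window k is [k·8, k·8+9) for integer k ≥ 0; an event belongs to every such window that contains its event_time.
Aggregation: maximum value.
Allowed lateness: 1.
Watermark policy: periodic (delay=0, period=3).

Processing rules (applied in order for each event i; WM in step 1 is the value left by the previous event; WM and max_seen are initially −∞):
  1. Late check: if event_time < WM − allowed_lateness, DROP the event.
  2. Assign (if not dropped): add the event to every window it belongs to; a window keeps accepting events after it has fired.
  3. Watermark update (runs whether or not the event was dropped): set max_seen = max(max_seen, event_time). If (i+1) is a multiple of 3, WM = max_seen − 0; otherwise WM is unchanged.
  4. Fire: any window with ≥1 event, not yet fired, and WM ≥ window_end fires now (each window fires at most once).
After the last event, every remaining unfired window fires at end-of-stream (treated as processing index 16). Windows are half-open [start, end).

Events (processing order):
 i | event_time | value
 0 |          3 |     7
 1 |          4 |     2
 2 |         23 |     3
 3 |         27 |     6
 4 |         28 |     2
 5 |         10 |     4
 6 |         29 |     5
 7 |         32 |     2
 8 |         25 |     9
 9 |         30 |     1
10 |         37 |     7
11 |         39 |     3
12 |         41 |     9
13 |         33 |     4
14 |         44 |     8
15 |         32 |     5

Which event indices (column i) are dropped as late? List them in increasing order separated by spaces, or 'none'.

5 8 9 13 15

i=0 t=3 v=7: → [0,9); WM=−∞
i=1 t=4 v=2: → [0,9); WM=−∞
i=2 t=23 v=3: → [16,25); WM=23; [0,9) fires=7
i=3 t=27 v=6: → [24,33); WM=23
i=4 t=28 v=2: → [24,33); WM=23
i=5 t=10 v=4: DROP (t<23-1); WM=28; [16,25) fires=3
i=6 t=29 v=5: → [24,33); WM=28
i=7 t=32 v=2: → [32,41),[24,33); WM=28
i=8 t=25 v=9: DROP (t<28-1); WM=32
i=9 t=30 v=1: DROP (t<32-1); WM=32
i=10 t=37 v=7: → [32,41); WM=32
i=11 t=39 v=3: → [32,41); WM=39; [24,33) fires=6
i=12 t=41 v=9: → [40,49); WM=39
i=13 t=33 v=4: DROP (t<39-1); WM=39
i=14 t=44 v=8: → [40,49); WM=44; [32,41) fires=7
i=15 t=32 v=5: DROP (t<44-1); WM=44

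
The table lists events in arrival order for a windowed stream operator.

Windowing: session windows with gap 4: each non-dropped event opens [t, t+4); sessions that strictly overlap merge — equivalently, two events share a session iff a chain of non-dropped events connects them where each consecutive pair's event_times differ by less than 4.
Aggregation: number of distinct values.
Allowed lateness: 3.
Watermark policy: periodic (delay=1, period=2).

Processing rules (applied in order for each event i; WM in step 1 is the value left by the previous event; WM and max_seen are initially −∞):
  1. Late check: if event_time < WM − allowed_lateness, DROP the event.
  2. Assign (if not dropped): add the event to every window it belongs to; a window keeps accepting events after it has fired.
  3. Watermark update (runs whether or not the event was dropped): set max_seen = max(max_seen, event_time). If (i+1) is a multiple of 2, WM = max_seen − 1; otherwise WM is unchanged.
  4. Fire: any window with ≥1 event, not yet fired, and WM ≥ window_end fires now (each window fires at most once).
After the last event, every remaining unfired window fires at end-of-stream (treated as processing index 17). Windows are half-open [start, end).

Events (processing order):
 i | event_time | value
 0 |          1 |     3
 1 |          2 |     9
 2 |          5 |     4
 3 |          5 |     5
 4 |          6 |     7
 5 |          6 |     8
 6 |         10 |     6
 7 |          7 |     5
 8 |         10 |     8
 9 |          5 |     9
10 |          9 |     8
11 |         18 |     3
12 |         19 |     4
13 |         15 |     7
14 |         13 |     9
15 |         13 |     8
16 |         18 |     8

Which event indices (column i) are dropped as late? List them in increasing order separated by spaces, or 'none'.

i=0 t=1 v=3: → [1,5); WM=−∞
i=1 t=2 v=9: → [1,6); WM=1
i=2 t=5 v=4: → [1,9); WM=1
i=3 t=5 v=5: → [1,9); WM=4
i=4 t=6 v=7: → [1,10); WM=4
i=5 t=6 v=8: → [1,10); WM=5
i=6 t=10 v=6: → [10,14); WM=5
i=7 t=7 v=5: → [1,14); WM=9
i=8 t=10 v=8: → [1,14); WM=9
i=9 t=5 v=9: DROP (t<9-3); WM=9
i=10 t=9 v=8: → [1,14); WM=9
i=11 t=18 v=3: → [18,22); WM=17
i=12 t=19 v=4: → [18,23); WM=17
i=13 t=15 v=7: → [15,23); WM=18
i=14 t=13 v=9: DROP (t<18-3); WM=18
i=15 t=13 v=8: DROP (t<18-3); WM=18
i=16 t=18 v=8: → [15,23); WM=18

9 14 15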